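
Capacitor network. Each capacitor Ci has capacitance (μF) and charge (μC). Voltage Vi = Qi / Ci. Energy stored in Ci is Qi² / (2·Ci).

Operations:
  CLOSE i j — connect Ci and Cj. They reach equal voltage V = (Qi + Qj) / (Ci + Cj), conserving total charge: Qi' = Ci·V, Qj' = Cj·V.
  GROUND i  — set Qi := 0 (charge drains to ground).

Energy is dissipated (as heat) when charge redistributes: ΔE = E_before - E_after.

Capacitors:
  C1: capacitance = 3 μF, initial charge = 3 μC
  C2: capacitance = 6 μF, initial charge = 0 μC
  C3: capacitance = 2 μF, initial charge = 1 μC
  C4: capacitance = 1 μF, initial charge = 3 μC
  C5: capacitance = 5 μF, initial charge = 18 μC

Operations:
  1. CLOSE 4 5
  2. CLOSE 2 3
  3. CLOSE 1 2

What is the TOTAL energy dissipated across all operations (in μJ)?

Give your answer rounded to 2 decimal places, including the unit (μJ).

Initial: C1(3μF, Q=3μC, V=1.00V), C2(6μF, Q=0μC, V=0.00V), C3(2μF, Q=1μC, V=0.50V), C4(1μF, Q=3μC, V=3.00V), C5(5μF, Q=18μC, V=3.60V)
Op 1: CLOSE 4-5: Q_total=21.00, C_total=6.00, V=3.50; Q4=3.50, Q5=17.50; dissipated=0.150
Op 2: CLOSE 2-3: Q_total=1.00, C_total=8.00, V=0.12; Q2=0.75, Q3=0.25; dissipated=0.188
Op 3: CLOSE 1-2: Q_total=3.75, C_total=9.00, V=0.42; Q1=1.25, Q2=2.50; dissipated=0.766
Total dissipated: 1.103 μJ

Answer: 1.10 μJ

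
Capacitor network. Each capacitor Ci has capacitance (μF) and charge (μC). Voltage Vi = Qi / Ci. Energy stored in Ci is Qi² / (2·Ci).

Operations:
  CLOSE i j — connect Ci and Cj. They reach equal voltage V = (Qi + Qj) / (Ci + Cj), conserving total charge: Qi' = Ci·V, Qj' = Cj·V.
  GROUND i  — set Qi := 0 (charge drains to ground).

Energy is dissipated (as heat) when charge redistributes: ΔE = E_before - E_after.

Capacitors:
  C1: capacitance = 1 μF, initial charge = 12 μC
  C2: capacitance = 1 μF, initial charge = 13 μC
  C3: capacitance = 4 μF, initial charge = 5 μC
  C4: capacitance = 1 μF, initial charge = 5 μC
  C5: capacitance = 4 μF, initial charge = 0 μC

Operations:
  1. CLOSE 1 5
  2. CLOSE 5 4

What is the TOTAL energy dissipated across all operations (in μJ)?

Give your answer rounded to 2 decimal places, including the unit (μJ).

Initial: C1(1μF, Q=12μC, V=12.00V), C2(1μF, Q=13μC, V=13.00V), C3(4μF, Q=5μC, V=1.25V), C4(1μF, Q=5μC, V=5.00V), C5(4μF, Q=0μC, V=0.00V)
Op 1: CLOSE 1-5: Q_total=12.00, C_total=5.00, V=2.40; Q1=2.40, Q5=9.60; dissipated=57.600
Op 2: CLOSE 5-4: Q_total=14.60, C_total=5.00, V=2.92; Q5=11.68, Q4=2.92; dissipated=2.704
Total dissipated: 60.304 μJ

Answer: 60.30 μJ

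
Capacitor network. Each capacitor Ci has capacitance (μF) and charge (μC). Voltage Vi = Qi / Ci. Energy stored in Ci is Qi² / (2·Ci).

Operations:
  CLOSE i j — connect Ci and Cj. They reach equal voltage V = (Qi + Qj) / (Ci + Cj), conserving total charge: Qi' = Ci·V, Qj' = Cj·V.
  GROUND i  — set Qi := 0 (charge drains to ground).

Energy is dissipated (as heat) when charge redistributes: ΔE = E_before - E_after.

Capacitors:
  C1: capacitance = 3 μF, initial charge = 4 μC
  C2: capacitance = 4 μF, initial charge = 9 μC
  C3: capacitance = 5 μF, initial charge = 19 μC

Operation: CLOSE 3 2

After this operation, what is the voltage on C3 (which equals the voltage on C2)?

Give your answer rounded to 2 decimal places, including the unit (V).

Answer: 3.11 V

Derivation:
Initial: C1(3μF, Q=4μC, V=1.33V), C2(4μF, Q=9μC, V=2.25V), C3(5μF, Q=19μC, V=3.80V)
Op 1: CLOSE 3-2: Q_total=28.00, C_total=9.00, V=3.11; Q3=15.56, Q2=12.44; dissipated=2.669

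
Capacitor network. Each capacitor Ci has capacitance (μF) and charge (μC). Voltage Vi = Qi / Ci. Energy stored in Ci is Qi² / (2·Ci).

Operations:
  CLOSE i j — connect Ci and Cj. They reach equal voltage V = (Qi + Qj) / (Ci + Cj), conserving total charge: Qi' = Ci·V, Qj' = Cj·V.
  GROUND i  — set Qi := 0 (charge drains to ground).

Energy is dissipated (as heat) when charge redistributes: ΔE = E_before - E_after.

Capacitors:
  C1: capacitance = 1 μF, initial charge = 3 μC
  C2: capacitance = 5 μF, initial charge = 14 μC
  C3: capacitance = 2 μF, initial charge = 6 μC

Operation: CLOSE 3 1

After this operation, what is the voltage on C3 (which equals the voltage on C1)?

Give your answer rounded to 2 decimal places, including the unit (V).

Answer: 3.00 V

Derivation:
Initial: C1(1μF, Q=3μC, V=3.00V), C2(5μF, Q=14μC, V=2.80V), C3(2μF, Q=6μC, V=3.00V)
Op 1: CLOSE 3-1: Q_total=9.00, C_total=3.00, V=3.00; Q3=6.00, Q1=3.00; dissipated=0.000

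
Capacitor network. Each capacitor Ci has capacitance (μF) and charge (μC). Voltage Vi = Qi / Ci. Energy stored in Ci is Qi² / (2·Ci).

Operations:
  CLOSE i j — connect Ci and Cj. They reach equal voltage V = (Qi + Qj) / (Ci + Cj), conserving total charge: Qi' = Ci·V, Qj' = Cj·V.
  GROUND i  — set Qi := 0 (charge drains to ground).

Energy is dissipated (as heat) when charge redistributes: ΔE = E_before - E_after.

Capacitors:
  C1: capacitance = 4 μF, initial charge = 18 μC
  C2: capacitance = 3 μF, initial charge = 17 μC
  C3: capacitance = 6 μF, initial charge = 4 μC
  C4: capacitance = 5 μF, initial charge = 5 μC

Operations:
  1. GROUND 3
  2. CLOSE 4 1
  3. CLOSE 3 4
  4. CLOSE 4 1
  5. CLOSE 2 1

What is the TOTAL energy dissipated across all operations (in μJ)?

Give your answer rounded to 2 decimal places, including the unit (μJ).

Initial: C1(4μF, Q=18μC, V=4.50V), C2(3μF, Q=17μC, V=5.67V), C3(6μF, Q=4μC, V=0.67V), C4(5μF, Q=5μC, V=1.00V)
Op 1: GROUND 3: Q3=0; energy lost=1.333
Op 2: CLOSE 4-1: Q_total=23.00, C_total=9.00, V=2.56; Q4=12.78, Q1=10.22; dissipated=13.611
Op 3: CLOSE 3-4: Q_total=12.78, C_total=11.00, V=1.16; Q3=6.97, Q4=5.81; dissipated=8.906
Op 4: CLOSE 4-1: Q_total=16.03, C_total=9.00, V=1.78; Q4=8.91, Q1=7.12; dissipated=2.159
Op 5: CLOSE 2-1: Q_total=24.12, C_total=7.00, V=3.45; Q2=10.34, Q1=13.79; dissipated=12.941
Total dissipated: 38.950 μJ

Answer: 38.95 μJ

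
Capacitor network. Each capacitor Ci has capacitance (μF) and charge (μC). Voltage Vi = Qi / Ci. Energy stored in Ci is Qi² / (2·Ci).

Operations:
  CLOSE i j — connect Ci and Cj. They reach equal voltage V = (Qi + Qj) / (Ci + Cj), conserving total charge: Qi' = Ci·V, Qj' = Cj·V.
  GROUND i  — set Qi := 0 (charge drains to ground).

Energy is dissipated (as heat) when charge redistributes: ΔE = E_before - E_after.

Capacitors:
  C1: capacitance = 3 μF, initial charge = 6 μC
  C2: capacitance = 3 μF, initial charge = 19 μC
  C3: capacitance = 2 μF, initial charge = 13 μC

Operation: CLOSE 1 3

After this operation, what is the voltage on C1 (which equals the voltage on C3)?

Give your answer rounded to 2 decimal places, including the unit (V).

Initial: C1(3μF, Q=6μC, V=2.00V), C2(3μF, Q=19μC, V=6.33V), C3(2μF, Q=13μC, V=6.50V)
Op 1: CLOSE 1-3: Q_total=19.00, C_total=5.00, V=3.80; Q1=11.40, Q3=7.60; dissipated=12.150

Answer: 3.80 V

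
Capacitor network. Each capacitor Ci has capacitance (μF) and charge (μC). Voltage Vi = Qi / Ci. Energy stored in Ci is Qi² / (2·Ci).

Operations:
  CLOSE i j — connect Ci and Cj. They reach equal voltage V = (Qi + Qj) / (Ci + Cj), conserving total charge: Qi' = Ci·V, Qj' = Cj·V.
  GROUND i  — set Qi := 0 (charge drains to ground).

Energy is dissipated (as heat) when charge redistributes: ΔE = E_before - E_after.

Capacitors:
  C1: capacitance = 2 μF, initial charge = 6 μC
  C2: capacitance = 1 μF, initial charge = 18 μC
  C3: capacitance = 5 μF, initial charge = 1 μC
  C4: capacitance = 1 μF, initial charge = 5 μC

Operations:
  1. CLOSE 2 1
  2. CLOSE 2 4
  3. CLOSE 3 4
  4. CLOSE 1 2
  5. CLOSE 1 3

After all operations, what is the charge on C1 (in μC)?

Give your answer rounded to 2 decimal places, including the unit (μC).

Initial: C1(2μF, Q=6μC, V=3.00V), C2(1μF, Q=18μC, V=18.00V), C3(5μF, Q=1μC, V=0.20V), C4(1μF, Q=5μC, V=5.00V)
Op 1: CLOSE 2-1: Q_total=24.00, C_total=3.00, V=8.00; Q2=8.00, Q1=16.00; dissipated=75.000
Op 2: CLOSE 2-4: Q_total=13.00, C_total=2.00, V=6.50; Q2=6.50, Q4=6.50; dissipated=2.250
Op 3: CLOSE 3-4: Q_total=7.50, C_total=6.00, V=1.25; Q3=6.25, Q4=1.25; dissipated=16.538
Op 4: CLOSE 1-2: Q_total=22.50, C_total=3.00, V=7.50; Q1=15.00, Q2=7.50; dissipated=0.750
Op 5: CLOSE 1-3: Q_total=21.25, C_total=7.00, V=3.04; Q1=6.07, Q3=15.18; dissipated=27.902
Final charges: Q1=6.07, Q2=7.50, Q3=15.18, Q4=1.25

Answer: 6.07 μC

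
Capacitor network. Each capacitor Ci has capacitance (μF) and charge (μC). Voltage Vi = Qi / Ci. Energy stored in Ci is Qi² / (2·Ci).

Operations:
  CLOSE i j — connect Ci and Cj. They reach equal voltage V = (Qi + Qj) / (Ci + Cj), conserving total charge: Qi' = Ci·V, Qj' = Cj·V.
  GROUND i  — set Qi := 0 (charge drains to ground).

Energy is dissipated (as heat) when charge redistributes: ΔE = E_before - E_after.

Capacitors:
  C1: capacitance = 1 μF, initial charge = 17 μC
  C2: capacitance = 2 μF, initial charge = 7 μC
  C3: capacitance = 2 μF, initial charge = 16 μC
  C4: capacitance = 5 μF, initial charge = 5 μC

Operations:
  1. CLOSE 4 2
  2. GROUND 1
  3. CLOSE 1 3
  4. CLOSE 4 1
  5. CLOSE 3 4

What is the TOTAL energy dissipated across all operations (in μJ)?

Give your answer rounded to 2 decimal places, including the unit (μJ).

Initial: C1(1μF, Q=17μC, V=17.00V), C2(2μF, Q=7μC, V=3.50V), C3(2μF, Q=16μC, V=8.00V), C4(5μF, Q=5μC, V=1.00V)
Op 1: CLOSE 4-2: Q_total=12.00, C_total=7.00, V=1.71; Q4=8.57, Q2=3.43; dissipated=4.464
Op 2: GROUND 1: Q1=0; energy lost=144.500
Op 3: CLOSE 1-3: Q_total=16.00, C_total=3.00, V=5.33; Q1=5.33, Q3=10.67; dissipated=21.333
Op 4: CLOSE 4-1: Q_total=13.90, C_total=6.00, V=2.32; Q4=11.59, Q1=2.32; dissipated=5.457
Op 5: CLOSE 3-4: Q_total=22.25, C_total=7.00, V=3.18; Q3=6.36, Q4=15.90; dissipated=6.497
Total dissipated: 182.252 μJ

Answer: 182.25 μJ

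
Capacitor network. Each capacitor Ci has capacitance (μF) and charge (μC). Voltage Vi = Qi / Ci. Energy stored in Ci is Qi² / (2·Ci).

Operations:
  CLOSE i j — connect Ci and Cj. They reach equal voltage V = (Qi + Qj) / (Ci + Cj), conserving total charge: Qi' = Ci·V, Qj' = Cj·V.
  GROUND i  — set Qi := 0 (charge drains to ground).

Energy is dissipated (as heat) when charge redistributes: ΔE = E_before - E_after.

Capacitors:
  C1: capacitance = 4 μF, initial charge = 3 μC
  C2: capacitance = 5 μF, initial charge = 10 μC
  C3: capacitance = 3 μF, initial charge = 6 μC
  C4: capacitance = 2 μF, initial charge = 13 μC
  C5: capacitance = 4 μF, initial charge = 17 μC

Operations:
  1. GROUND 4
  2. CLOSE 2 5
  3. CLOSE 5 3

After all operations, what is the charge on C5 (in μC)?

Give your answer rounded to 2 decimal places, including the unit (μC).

Answer: 10.29 μC

Derivation:
Initial: C1(4μF, Q=3μC, V=0.75V), C2(5μF, Q=10μC, V=2.00V), C3(3μF, Q=6μC, V=2.00V), C4(2μF, Q=13μC, V=6.50V), C5(4μF, Q=17μC, V=4.25V)
Op 1: GROUND 4: Q4=0; energy lost=42.250
Op 2: CLOSE 2-5: Q_total=27.00, C_total=9.00, V=3.00; Q2=15.00, Q5=12.00; dissipated=5.625
Op 3: CLOSE 5-3: Q_total=18.00, C_total=7.00, V=2.57; Q5=10.29, Q3=7.71; dissipated=0.857
Final charges: Q1=3.00, Q2=15.00, Q3=7.71, Q4=0.00, Q5=10.29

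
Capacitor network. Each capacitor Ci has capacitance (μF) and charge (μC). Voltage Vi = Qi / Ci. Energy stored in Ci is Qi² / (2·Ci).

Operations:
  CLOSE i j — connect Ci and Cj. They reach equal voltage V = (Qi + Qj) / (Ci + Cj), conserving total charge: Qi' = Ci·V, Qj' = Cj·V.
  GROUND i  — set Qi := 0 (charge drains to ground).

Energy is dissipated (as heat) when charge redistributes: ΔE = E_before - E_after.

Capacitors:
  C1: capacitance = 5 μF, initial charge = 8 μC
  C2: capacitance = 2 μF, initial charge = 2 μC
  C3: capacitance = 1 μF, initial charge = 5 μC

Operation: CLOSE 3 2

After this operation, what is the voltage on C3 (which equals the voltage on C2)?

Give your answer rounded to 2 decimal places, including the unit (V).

Initial: C1(5μF, Q=8μC, V=1.60V), C2(2μF, Q=2μC, V=1.00V), C3(1μF, Q=5μC, V=5.00V)
Op 1: CLOSE 3-2: Q_total=7.00, C_total=3.00, V=2.33; Q3=2.33, Q2=4.67; dissipated=5.333

Answer: 2.33 V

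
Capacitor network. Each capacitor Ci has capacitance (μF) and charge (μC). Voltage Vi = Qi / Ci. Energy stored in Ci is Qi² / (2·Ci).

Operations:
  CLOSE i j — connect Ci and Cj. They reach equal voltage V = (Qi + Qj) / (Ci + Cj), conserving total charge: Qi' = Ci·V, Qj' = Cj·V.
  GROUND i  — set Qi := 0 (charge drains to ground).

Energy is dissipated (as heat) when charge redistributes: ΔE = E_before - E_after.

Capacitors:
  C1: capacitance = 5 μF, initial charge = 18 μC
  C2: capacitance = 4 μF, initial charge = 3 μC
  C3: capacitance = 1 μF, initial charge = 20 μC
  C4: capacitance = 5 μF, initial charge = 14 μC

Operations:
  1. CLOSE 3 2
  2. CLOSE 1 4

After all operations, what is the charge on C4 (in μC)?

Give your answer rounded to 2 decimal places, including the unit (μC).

Initial: C1(5μF, Q=18μC, V=3.60V), C2(4μF, Q=3μC, V=0.75V), C3(1μF, Q=20μC, V=20.00V), C4(5μF, Q=14μC, V=2.80V)
Op 1: CLOSE 3-2: Q_total=23.00, C_total=5.00, V=4.60; Q3=4.60, Q2=18.40; dissipated=148.225
Op 2: CLOSE 1-4: Q_total=32.00, C_total=10.00, V=3.20; Q1=16.00, Q4=16.00; dissipated=0.800
Final charges: Q1=16.00, Q2=18.40, Q3=4.60, Q4=16.00

Answer: 16.00 μC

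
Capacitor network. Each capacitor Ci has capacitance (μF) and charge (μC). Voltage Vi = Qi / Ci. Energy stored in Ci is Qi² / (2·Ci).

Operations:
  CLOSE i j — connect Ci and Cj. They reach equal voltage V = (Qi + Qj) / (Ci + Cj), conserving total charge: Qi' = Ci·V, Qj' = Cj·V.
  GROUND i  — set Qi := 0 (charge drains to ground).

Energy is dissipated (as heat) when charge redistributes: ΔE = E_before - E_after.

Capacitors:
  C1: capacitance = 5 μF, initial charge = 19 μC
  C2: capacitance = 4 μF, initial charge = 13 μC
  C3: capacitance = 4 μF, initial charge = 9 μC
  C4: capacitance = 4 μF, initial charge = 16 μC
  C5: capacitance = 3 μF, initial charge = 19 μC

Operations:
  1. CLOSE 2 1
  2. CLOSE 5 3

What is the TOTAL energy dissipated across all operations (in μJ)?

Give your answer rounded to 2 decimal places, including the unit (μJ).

Answer: 14.63 μJ

Derivation:
Initial: C1(5μF, Q=19μC, V=3.80V), C2(4μF, Q=13μC, V=3.25V), C3(4μF, Q=9μC, V=2.25V), C4(4μF, Q=16μC, V=4.00V), C5(3μF, Q=19μC, V=6.33V)
Op 1: CLOSE 2-1: Q_total=32.00, C_total=9.00, V=3.56; Q2=14.22, Q1=17.78; dissipated=0.336
Op 2: CLOSE 5-3: Q_total=28.00, C_total=7.00, V=4.00; Q5=12.00, Q3=16.00; dissipated=14.292
Total dissipated: 14.628 μJ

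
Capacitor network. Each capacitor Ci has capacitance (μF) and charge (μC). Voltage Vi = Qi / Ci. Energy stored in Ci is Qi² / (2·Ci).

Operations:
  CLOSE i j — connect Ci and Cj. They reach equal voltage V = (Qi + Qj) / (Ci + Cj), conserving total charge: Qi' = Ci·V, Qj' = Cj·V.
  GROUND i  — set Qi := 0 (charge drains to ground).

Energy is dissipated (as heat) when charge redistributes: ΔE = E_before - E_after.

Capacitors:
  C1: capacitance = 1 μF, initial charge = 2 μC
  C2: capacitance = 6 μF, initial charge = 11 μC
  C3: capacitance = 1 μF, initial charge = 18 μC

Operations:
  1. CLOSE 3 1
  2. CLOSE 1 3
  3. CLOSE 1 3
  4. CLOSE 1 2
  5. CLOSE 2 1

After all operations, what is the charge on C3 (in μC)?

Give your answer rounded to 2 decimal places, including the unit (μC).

Answer: 10.00 μC

Derivation:
Initial: C1(1μF, Q=2μC, V=2.00V), C2(6μF, Q=11μC, V=1.83V), C3(1μF, Q=18μC, V=18.00V)
Op 1: CLOSE 3-1: Q_total=20.00, C_total=2.00, V=10.00; Q3=10.00, Q1=10.00; dissipated=64.000
Op 2: CLOSE 1-3: Q_total=20.00, C_total=2.00, V=10.00; Q1=10.00, Q3=10.00; dissipated=0.000
Op 3: CLOSE 1-3: Q_total=20.00, C_total=2.00, V=10.00; Q1=10.00, Q3=10.00; dissipated=0.000
Op 4: CLOSE 1-2: Q_total=21.00, C_total=7.00, V=3.00; Q1=3.00, Q2=18.00; dissipated=28.583
Op 5: CLOSE 2-1: Q_total=21.00, C_total=7.00, V=3.00; Q2=18.00, Q1=3.00; dissipated=0.000
Final charges: Q1=3.00, Q2=18.00, Q3=10.00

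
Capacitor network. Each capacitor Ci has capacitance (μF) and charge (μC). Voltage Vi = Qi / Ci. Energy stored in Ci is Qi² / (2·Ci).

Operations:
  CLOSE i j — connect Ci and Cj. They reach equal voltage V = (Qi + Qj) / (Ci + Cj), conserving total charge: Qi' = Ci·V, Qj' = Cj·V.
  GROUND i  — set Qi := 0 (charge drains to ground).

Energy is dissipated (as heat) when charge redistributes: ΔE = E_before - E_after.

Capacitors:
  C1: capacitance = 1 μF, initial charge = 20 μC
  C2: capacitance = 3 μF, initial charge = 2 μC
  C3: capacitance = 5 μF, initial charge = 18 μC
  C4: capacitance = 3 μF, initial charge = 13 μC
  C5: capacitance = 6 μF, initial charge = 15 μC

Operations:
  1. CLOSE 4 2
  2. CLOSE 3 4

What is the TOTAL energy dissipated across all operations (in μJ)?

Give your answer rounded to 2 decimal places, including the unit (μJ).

Answer: 11.22 μJ

Derivation:
Initial: C1(1μF, Q=20μC, V=20.00V), C2(3μF, Q=2μC, V=0.67V), C3(5μF, Q=18μC, V=3.60V), C4(3μF, Q=13μC, V=4.33V), C5(6μF, Q=15μC, V=2.50V)
Op 1: CLOSE 4-2: Q_total=15.00, C_total=6.00, V=2.50; Q4=7.50, Q2=7.50; dissipated=10.083
Op 2: CLOSE 3-4: Q_total=25.50, C_total=8.00, V=3.19; Q3=15.94, Q4=9.56; dissipated=1.134
Total dissipated: 11.218 μJ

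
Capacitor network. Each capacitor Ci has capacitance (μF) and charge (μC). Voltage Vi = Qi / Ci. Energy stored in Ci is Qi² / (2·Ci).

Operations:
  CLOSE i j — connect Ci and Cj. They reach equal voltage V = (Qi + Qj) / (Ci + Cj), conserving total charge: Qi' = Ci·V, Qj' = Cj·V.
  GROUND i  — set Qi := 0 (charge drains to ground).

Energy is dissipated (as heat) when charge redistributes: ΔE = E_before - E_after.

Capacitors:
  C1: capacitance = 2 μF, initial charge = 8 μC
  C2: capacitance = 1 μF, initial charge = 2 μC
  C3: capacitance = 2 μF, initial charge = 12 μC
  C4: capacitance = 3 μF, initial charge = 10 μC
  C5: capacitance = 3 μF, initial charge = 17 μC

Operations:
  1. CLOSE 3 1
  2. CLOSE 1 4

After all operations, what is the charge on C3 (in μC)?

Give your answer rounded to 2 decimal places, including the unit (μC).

Answer: 10.00 μC

Derivation:
Initial: C1(2μF, Q=8μC, V=4.00V), C2(1μF, Q=2μC, V=2.00V), C3(2μF, Q=12μC, V=6.00V), C4(3μF, Q=10μC, V=3.33V), C5(3μF, Q=17μC, V=5.67V)
Op 1: CLOSE 3-1: Q_total=20.00, C_total=4.00, V=5.00; Q3=10.00, Q1=10.00; dissipated=2.000
Op 2: CLOSE 1-4: Q_total=20.00, C_total=5.00, V=4.00; Q1=8.00, Q4=12.00; dissipated=1.667
Final charges: Q1=8.00, Q2=2.00, Q3=10.00, Q4=12.00, Q5=17.00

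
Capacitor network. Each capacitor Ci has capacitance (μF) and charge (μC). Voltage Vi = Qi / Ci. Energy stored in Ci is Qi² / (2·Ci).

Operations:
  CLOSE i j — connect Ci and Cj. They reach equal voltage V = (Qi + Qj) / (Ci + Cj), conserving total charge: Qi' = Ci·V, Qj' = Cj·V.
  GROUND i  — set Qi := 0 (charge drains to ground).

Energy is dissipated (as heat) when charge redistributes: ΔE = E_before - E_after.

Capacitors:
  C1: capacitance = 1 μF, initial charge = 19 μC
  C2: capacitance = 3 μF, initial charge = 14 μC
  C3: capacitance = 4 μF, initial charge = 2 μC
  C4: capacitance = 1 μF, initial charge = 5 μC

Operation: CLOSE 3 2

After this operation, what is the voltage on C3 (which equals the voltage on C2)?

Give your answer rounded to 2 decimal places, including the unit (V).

Answer: 2.29 V

Derivation:
Initial: C1(1μF, Q=19μC, V=19.00V), C2(3μF, Q=14μC, V=4.67V), C3(4μF, Q=2μC, V=0.50V), C4(1μF, Q=5μC, V=5.00V)
Op 1: CLOSE 3-2: Q_total=16.00, C_total=7.00, V=2.29; Q3=9.14, Q2=6.86; dissipated=14.881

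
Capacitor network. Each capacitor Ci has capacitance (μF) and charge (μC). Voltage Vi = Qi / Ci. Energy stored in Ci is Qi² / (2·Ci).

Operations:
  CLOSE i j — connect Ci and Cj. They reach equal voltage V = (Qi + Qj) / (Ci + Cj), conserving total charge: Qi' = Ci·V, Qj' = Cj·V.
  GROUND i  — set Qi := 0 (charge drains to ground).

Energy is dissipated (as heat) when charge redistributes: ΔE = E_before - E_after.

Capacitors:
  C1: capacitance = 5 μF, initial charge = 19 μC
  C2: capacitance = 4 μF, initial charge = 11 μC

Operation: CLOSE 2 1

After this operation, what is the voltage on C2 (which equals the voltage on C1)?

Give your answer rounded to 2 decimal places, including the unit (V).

Answer: 3.33 V

Derivation:
Initial: C1(5μF, Q=19μC, V=3.80V), C2(4μF, Q=11μC, V=2.75V)
Op 1: CLOSE 2-1: Q_total=30.00, C_total=9.00, V=3.33; Q2=13.33, Q1=16.67; dissipated=1.225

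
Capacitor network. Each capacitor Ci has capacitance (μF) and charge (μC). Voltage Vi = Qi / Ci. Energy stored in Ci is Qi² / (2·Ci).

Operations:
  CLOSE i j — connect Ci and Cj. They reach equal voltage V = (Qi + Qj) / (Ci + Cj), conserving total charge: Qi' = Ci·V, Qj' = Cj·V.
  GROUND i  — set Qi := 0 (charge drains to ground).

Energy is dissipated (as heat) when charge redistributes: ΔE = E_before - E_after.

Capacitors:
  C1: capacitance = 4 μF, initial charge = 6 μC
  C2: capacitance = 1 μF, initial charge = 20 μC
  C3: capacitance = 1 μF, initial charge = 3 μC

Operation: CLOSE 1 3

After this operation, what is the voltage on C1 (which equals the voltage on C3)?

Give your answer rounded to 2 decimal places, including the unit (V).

Initial: C1(4μF, Q=6μC, V=1.50V), C2(1μF, Q=20μC, V=20.00V), C3(1μF, Q=3μC, V=3.00V)
Op 1: CLOSE 1-3: Q_total=9.00, C_total=5.00, V=1.80; Q1=7.20, Q3=1.80; dissipated=0.900

Answer: 1.80 V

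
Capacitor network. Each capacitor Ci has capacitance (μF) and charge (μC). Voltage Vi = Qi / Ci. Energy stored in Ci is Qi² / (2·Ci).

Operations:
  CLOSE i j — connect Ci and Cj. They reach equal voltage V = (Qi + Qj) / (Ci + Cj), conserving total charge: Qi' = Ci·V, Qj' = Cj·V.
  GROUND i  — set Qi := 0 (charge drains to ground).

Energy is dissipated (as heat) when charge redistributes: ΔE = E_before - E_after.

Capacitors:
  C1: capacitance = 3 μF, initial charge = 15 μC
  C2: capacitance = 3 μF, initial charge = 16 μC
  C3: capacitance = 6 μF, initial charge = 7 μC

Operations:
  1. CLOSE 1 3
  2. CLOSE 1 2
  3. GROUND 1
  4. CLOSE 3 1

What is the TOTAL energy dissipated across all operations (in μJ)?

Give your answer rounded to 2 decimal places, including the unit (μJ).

Initial: C1(3μF, Q=15μC, V=5.00V), C2(3μF, Q=16μC, V=5.33V), C3(6μF, Q=7μC, V=1.17V)
Op 1: CLOSE 1-3: Q_total=22.00, C_total=9.00, V=2.44; Q1=7.33, Q3=14.67; dissipated=14.694
Op 2: CLOSE 1-2: Q_total=23.33, C_total=6.00, V=3.89; Q1=11.67, Q2=11.67; dissipated=6.259
Op 3: GROUND 1: Q1=0; energy lost=22.685
Op 4: CLOSE 3-1: Q_total=14.67, C_total=9.00, V=1.63; Q3=9.78, Q1=4.89; dissipated=5.975
Total dissipated: 49.614 μJ

Answer: 49.61 μJ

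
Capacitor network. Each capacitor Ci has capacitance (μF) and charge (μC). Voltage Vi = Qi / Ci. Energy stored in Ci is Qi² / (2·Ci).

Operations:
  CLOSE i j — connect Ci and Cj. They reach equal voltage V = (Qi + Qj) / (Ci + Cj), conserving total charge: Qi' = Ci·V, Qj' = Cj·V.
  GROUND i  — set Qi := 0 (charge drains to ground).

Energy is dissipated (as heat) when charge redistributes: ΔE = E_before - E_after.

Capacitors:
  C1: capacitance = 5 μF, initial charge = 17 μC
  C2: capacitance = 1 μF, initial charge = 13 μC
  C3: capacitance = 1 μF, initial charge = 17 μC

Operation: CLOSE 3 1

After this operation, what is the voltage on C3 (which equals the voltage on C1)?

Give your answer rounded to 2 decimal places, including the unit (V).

Initial: C1(5μF, Q=17μC, V=3.40V), C2(1μF, Q=13μC, V=13.00V), C3(1μF, Q=17μC, V=17.00V)
Op 1: CLOSE 3-1: Q_total=34.00, C_total=6.00, V=5.67; Q3=5.67, Q1=28.33; dissipated=77.067

Answer: 5.67 V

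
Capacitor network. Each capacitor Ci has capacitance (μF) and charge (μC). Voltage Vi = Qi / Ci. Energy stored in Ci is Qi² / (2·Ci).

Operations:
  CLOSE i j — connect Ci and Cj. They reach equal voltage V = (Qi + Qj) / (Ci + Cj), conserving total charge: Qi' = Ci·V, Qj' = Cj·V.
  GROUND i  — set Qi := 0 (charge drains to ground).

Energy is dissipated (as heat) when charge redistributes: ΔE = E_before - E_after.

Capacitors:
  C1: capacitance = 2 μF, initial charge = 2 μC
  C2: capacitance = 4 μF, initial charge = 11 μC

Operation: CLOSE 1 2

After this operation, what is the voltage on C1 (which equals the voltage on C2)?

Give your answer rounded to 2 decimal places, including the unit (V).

Answer: 2.17 V

Derivation:
Initial: C1(2μF, Q=2μC, V=1.00V), C2(4μF, Q=11μC, V=2.75V)
Op 1: CLOSE 1-2: Q_total=13.00, C_total=6.00, V=2.17; Q1=4.33, Q2=8.67; dissipated=2.042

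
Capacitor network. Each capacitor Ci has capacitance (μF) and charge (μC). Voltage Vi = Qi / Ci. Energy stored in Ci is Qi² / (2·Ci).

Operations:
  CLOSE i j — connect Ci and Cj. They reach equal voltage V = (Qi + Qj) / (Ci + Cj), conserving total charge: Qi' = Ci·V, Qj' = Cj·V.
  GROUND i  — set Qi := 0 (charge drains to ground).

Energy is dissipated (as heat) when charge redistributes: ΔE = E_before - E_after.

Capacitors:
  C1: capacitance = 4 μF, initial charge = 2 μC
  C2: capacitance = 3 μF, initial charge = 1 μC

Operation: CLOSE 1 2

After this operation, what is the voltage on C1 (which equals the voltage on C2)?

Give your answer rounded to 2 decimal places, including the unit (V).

Initial: C1(4μF, Q=2μC, V=0.50V), C2(3μF, Q=1μC, V=0.33V)
Op 1: CLOSE 1-2: Q_total=3.00, C_total=7.00, V=0.43; Q1=1.71, Q2=1.29; dissipated=0.024

Answer: 0.43 V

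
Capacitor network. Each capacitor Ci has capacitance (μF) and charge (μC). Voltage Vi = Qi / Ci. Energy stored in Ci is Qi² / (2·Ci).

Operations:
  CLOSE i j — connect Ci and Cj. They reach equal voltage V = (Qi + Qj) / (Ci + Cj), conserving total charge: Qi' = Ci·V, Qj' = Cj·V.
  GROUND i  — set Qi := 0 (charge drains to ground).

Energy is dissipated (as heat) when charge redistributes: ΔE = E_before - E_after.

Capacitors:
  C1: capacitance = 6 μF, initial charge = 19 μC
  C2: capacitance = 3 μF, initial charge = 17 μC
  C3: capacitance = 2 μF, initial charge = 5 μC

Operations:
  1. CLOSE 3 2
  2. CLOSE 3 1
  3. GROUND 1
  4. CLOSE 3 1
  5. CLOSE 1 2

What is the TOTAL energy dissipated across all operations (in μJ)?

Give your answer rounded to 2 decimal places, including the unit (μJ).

Answer: 64.91 μJ

Derivation:
Initial: C1(6μF, Q=19μC, V=3.17V), C2(3μF, Q=17μC, V=5.67V), C3(2μF, Q=5μC, V=2.50V)
Op 1: CLOSE 3-2: Q_total=22.00, C_total=5.00, V=4.40; Q3=8.80, Q2=13.20; dissipated=6.017
Op 2: CLOSE 3-1: Q_total=27.80, C_total=8.00, V=3.48; Q3=6.95, Q1=20.85; dissipated=1.141
Op 3: GROUND 1: Q1=0; energy lost=36.227
Op 4: CLOSE 3-1: Q_total=6.95, C_total=8.00, V=0.87; Q3=1.74, Q1=5.21; dissipated=9.057
Op 5: CLOSE 1-2: Q_total=18.41, C_total=9.00, V=2.05; Q1=12.28, Q2=6.14; dissipated=12.470
Total dissipated: 64.911 μJ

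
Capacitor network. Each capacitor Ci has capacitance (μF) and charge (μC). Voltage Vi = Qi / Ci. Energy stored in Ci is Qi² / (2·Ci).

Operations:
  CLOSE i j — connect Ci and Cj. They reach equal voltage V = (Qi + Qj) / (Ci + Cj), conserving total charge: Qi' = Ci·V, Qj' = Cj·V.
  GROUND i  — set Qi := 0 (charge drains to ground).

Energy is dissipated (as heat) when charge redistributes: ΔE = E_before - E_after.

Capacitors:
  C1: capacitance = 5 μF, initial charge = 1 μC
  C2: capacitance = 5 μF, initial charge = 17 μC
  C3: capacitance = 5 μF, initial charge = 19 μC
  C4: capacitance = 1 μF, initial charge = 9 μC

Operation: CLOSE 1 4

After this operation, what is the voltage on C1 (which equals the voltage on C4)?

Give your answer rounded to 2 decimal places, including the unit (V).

Initial: C1(5μF, Q=1μC, V=0.20V), C2(5μF, Q=17μC, V=3.40V), C3(5μF, Q=19μC, V=3.80V), C4(1μF, Q=9μC, V=9.00V)
Op 1: CLOSE 1-4: Q_total=10.00, C_total=6.00, V=1.67; Q1=8.33, Q4=1.67; dissipated=32.267

Answer: 1.67 V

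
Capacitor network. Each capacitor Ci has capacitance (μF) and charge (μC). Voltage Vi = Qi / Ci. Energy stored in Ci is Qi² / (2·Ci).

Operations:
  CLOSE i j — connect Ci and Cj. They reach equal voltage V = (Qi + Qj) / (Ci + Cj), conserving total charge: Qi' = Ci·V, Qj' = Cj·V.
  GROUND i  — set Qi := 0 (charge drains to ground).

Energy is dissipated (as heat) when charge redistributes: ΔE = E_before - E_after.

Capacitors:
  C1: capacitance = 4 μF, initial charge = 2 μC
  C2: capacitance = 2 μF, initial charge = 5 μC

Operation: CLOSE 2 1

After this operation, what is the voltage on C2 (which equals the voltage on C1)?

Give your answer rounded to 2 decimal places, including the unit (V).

Initial: C1(4μF, Q=2μC, V=0.50V), C2(2μF, Q=5μC, V=2.50V)
Op 1: CLOSE 2-1: Q_total=7.00, C_total=6.00, V=1.17; Q2=2.33, Q1=4.67; dissipated=2.667

Answer: 1.17 V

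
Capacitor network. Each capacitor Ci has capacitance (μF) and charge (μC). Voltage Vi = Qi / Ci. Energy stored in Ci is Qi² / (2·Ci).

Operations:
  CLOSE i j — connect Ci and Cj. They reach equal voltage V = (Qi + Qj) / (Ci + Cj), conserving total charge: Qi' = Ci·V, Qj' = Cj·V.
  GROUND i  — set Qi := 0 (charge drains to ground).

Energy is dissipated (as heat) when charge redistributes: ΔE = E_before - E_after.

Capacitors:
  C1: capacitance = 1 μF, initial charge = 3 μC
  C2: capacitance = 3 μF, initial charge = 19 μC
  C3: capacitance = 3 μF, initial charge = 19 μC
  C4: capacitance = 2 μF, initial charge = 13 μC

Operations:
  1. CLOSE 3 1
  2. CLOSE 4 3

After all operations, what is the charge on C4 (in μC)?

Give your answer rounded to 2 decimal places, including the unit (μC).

Initial: C1(1μF, Q=3μC, V=3.00V), C2(3μF, Q=19μC, V=6.33V), C3(3μF, Q=19μC, V=6.33V), C4(2μF, Q=13μC, V=6.50V)
Op 1: CLOSE 3-1: Q_total=22.00, C_total=4.00, V=5.50; Q3=16.50, Q1=5.50; dissipated=4.167
Op 2: CLOSE 4-3: Q_total=29.50, C_total=5.00, V=5.90; Q4=11.80, Q3=17.70; dissipated=0.600
Final charges: Q1=5.50, Q2=19.00, Q3=17.70, Q4=11.80

Answer: 11.80 μC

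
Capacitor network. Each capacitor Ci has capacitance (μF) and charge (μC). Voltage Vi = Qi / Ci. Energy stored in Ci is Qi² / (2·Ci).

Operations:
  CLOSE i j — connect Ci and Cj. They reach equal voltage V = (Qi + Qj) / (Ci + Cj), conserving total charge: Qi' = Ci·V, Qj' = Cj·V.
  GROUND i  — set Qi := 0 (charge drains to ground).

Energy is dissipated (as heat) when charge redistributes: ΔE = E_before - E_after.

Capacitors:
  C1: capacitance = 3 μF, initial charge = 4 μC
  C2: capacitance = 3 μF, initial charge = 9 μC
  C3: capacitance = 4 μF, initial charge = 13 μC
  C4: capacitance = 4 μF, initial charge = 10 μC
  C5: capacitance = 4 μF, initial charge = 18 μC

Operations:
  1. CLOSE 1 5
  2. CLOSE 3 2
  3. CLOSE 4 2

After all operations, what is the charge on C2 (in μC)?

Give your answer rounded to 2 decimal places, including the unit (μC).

Answer: 8.33 μC

Derivation:
Initial: C1(3μF, Q=4μC, V=1.33V), C2(3μF, Q=9μC, V=3.00V), C3(4μF, Q=13μC, V=3.25V), C4(4μF, Q=10μC, V=2.50V), C5(4μF, Q=18μC, V=4.50V)
Op 1: CLOSE 1-5: Q_total=22.00, C_total=7.00, V=3.14; Q1=9.43, Q5=12.57; dissipated=8.595
Op 2: CLOSE 3-2: Q_total=22.00, C_total=7.00, V=3.14; Q3=12.57, Q2=9.43; dissipated=0.054
Op 3: CLOSE 4-2: Q_total=19.43, C_total=7.00, V=2.78; Q4=11.10, Q2=8.33; dissipated=0.354
Final charges: Q1=9.43, Q2=8.33, Q3=12.57, Q4=11.10, Q5=12.57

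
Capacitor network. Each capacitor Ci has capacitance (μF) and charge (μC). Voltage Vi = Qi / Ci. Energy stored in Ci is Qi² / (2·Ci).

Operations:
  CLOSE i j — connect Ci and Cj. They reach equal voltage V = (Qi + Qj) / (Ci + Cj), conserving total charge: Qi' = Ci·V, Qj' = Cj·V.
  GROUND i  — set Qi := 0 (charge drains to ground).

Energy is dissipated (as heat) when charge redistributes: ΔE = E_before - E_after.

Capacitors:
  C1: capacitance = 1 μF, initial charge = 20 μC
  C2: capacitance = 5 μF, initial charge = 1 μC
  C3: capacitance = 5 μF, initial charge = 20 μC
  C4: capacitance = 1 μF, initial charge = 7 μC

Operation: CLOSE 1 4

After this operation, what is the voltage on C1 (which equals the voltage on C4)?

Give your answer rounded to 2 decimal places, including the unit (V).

Answer: 13.50 V

Derivation:
Initial: C1(1μF, Q=20μC, V=20.00V), C2(5μF, Q=1μC, V=0.20V), C3(5μF, Q=20μC, V=4.00V), C4(1μF, Q=7μC, V=7.00V)
Op 1: CLOSE 1-4: Q_total=27.00, C_total=2.00, V=13.50; Q1=13.50, Q4=13.50; dissipated=42.250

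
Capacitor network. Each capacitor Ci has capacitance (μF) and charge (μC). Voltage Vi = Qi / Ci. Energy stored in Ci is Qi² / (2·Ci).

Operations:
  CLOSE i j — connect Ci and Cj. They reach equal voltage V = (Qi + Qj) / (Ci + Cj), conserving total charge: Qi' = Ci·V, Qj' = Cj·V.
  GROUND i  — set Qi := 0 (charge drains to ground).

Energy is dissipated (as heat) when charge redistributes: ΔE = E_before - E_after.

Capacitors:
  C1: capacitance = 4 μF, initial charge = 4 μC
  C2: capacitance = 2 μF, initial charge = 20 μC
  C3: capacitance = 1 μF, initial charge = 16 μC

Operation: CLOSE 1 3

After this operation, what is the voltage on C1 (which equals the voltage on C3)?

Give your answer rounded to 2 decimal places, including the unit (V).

Initial: C1(4μF, Q=4μC, V=1.00V), C2(2μF, Q=20μC, V=10.00V), C3(1μF, Q=16μC, V=16.00V)
Op 1: CLOSE 1-3: Q_total=20.00, C_total=5.00, V=4.00; Q1=16.00, Q3=4.00; dissipated=90.000

Answer: 4.00 V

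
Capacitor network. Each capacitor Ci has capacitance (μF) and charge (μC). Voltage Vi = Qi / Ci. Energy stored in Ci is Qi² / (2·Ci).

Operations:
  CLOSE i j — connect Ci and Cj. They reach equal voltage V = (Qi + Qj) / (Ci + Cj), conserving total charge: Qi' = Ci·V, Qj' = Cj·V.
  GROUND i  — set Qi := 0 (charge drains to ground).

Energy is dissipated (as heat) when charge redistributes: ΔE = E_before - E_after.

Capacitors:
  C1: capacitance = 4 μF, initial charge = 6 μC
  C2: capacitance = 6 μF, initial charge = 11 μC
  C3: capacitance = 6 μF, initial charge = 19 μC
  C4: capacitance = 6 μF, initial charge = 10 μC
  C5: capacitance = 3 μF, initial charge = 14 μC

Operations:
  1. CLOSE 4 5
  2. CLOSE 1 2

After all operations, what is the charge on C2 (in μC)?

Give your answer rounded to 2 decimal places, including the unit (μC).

Initial: C1(4μF, Q=6μC, V=1.50V), C2(6μF, Q=11μC, V=1.83V), C3(6μF, Q=19μC, V=3.17V), C4(6μF, Q=10μC, V=1.67V), C5(3μF, Q=14μC, V=4.67V)
Op 1: CLOSE 4-5: Q_total=24.00, C_total=9.00, V=2.67; Q4=16.00, Q5=8.00; dissipated=9.000
Op 2: CLOSE 1-2: Q_total=17.00, C_total=10.00, V=1.70; Q1=6.80, Q2=10.20; dissipated=0.133
Final charges: Q1=6.80, Q2=10.20, Q3=19.00, Q4=16.00, Q5=8.00

Answer: 10.20 μC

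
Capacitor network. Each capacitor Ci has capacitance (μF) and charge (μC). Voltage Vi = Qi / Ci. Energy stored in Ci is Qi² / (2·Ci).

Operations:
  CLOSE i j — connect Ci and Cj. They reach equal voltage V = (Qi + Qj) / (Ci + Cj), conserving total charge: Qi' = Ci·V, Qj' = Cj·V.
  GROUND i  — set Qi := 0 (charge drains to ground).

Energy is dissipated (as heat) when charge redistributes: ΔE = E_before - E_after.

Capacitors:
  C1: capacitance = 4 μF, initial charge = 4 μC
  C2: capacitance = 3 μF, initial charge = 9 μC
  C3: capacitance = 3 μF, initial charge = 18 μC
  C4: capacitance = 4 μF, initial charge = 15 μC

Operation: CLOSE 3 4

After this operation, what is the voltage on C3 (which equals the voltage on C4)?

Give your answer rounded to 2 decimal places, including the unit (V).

Initial: C1(4μF, Q=4μC, V=1.00V), C2(3μF, Q=9μC, V=3.00V), C3(3μF, Q=18μC, V=6.00V), C4(4μF, Q=15μC, V=3.75V)
Op 1: CLOSE 3-4: Q_total=33.00, C_total=7.00, V=4.71; Q3=14.14, Q4=18.86; dissipated=4.339

Answer: 4.71 V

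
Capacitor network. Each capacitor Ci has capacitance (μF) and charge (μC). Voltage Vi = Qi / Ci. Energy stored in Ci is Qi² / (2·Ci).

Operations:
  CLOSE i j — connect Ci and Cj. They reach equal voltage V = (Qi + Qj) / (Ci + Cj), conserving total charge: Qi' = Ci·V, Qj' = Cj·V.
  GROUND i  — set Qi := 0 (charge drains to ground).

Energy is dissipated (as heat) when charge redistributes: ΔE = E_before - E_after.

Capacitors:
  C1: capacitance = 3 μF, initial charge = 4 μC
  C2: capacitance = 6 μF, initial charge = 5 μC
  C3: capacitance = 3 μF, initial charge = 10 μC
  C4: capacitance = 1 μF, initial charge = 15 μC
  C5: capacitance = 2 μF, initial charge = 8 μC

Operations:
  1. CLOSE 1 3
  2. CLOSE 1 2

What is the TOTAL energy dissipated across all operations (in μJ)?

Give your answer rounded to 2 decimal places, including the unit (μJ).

Answer: 5.25 μJ

Derivation:
Initial: C1(3μF, Q=4μC, V=1.33V), C2(6μF, Q=5μC, V=0.83V), C3(3μF, Q=10μC, V=3.33V), C4(1μF, Q=15μC, V=15.00V), C5(2μF, Q=8μC, V=4.00V)
Op 1: CLOSE 1-3: Q_total=14.00, C_total=6.00, V=2.33; Q1=7.00, Q3=7.00; dissipated=3.000
Op 2: CLOSE 1-2: Q_total=12.00, C_total=9.00, V=1.33; Q1=4.00, Q2=8.00; dissipated=2.250
Total dissipated: 5.250 μJ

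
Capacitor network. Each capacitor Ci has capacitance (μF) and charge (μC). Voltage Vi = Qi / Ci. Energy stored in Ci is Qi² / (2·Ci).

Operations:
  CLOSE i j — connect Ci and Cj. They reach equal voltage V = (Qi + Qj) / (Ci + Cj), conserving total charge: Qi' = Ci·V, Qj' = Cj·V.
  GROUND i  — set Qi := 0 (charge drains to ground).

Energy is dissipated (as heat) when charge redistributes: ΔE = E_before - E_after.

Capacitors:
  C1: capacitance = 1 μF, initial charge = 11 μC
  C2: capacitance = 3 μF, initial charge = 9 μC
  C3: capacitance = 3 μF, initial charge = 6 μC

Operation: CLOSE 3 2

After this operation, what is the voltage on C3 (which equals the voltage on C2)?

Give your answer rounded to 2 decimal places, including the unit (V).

Answer: 2.50 V

Derivation:
Initial: C1(1μF, Q=11μC, V=11.00V), C2(3μF, Q=9μC, V=3.00V), C3(3μF, Q=6μC, V=2.00V)
Op 1: CLOSE 3-2: Q_total=15.00, C_total=6.00, V=2.50; Q3=7.50, Q2=7.50; dissipated=0.750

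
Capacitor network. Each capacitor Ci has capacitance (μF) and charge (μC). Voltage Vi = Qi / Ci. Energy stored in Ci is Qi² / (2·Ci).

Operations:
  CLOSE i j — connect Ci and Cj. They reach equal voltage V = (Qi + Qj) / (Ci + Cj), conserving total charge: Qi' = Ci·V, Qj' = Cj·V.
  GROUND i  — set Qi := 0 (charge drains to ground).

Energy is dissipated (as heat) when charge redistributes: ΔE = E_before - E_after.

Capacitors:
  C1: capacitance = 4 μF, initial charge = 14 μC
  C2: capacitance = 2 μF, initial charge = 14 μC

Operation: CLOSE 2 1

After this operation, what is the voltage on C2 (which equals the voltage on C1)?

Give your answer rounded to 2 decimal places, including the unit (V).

Answer: 4.67 V

Derivation:
Initial: C1(4μF, Q=14μC, V=3.50V), C2(2μF, Q=14μC, V=7.00V)
Op 1: CLOSE 2-1: Q_total=28.00, C_total=6.00, V=4.67; Q2=9.33, Q1=18.67; dissipated=8.167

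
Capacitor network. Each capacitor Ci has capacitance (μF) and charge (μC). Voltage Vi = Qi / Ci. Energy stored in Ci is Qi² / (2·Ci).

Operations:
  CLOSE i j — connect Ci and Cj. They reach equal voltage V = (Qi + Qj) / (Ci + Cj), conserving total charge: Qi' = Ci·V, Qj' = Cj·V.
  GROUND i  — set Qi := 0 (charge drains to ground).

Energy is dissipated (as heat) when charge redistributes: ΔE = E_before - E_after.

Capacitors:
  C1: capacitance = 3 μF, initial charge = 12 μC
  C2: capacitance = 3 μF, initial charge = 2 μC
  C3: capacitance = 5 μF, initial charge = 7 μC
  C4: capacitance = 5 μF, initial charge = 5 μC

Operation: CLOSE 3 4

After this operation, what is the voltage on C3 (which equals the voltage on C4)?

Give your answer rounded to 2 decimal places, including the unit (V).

Initial: C1(3μF, Q=12μC, V=4.00V), C2(3μF, Q=2μC, V=0.67V), C3(5μF, Q=7μC, V=1.40V), C4(5μF, Q=5μC, V=1.00V)
Op 1: CLOSE 3-4: Q_total=12.00, C_total=10.00, V=1.20; Q3=6.00, Q4=6.00; dissipated=0.200

Answer: 1.20 V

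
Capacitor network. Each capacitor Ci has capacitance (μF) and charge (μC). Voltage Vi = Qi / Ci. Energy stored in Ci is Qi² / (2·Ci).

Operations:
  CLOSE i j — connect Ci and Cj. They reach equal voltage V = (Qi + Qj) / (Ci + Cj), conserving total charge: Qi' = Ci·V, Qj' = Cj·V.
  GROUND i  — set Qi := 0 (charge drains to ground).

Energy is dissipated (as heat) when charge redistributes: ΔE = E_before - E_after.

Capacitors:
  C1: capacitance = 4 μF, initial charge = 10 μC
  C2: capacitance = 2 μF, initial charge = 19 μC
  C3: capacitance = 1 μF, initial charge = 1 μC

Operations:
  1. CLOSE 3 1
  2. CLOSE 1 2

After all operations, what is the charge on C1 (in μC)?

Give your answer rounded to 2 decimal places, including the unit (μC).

Answer: 18.53 μC

Derivation:
Initial: C1(4μF, Q=10μC, V=2.50V), C2(2μF, Q=19μC, V=9.50V), C3(1μF, Q=1μC, V=1.00V)
Op 1: CLOSE 3-1: Q_total=11.00, C_total=5.00, V=2.20; Q3=2.20, Q1=8.80; dissipated=0.900
Op 2: CLOSE 1-2: Q_total=27.80, C_total=6.00, V=4.63; Q1=18.53, Q2=9.27; dissipated=35.527
Final charges: Q1=18.53, Q2=9.27, Q3=2.20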